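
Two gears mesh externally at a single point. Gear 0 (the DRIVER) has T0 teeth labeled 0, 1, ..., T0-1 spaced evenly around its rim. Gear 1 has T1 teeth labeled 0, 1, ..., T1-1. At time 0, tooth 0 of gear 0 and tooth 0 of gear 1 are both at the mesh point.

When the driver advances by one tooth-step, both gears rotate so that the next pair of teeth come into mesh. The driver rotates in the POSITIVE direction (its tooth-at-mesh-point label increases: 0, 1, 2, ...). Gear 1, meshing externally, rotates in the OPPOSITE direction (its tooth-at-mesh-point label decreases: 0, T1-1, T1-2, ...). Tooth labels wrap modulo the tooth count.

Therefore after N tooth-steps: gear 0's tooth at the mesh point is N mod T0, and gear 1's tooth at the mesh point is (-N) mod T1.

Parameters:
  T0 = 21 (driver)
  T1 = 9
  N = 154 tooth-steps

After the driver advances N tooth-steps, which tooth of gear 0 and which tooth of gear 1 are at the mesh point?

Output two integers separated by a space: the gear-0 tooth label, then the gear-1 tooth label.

Answer: 7 8

Derivation:
Gear 0 (driver, T0=21): tooth at mesh = N mod T0
  154 = 7 * 21 + 7, so 154 mod 21 = 7
  gear 0 tooth = 7
Gear 1 (driven, T1=9): tooth at mesh = (-N) mod T1
  154 = 17 * 9 + 1, so 154 mod 9 = 1
  (-154) mod 9 = (-1) mod 9 = 9 - 1 = 8
Mesh after 154 steps: gear-0 tooth 7 meets gear-1 tooth 8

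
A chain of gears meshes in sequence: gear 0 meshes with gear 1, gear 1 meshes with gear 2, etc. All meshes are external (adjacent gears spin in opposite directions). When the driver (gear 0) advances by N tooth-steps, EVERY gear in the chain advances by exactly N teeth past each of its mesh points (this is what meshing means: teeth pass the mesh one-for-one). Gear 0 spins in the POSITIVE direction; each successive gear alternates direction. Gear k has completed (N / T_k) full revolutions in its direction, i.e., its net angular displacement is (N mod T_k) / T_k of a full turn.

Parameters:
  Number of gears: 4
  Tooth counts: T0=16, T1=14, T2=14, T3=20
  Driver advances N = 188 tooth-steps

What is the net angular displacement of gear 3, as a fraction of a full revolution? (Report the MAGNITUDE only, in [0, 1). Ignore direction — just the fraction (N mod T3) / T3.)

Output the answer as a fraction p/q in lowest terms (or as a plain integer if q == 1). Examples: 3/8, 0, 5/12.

Chain of 4 gears, tooth counts: [16, 14, 14, 20]
  gear 0: T0=16, direction=positive, advance = 188 mod 16 = 12 teeth = 12/16 turn
  gear 1: T1=14, direction=negative, advance = 188 mod 14 = 6 teeth = 6/14 turn
  gear 2: T2=14, direction=positive, advance = 188 mod 14 = 6 teeth = 6/14 turn
  gear 3: T3=20, direction=negative, advance = 188 mod 20 = 8 teeth = 8/20 turn
Gear 3: 188 mod 20 = 8
Fraction = 8 / 20 = 2/5 (gcd(8,20)=4) = 2/5

Answer: 2/5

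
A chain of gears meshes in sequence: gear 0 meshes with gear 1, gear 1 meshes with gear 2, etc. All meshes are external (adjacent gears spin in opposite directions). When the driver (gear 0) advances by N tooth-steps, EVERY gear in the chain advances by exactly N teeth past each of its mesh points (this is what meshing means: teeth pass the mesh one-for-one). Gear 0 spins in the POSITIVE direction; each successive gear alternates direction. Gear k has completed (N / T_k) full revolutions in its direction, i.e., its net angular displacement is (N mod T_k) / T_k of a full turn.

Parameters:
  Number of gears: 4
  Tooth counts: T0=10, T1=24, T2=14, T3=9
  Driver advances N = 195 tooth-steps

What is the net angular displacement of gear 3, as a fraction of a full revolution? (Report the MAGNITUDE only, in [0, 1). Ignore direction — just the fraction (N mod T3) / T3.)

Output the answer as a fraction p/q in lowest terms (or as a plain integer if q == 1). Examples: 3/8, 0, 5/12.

Chain of 4 gears, tooth counts: [10, 24, 14, 9]
  gear 0: T0=10, direction=positive, advance = 195 mod 10 = 5 teeth = 5/10 turn
  gear 1: T1=24, direction=negative, advance = 195 mod 24 = 3 teeth = 3/24 turn
  gear 2: T2=14, direction=positive, advance = 195 mod 14 = 13 teeth = 13/14 turn
  gear 3: T3=9, direction=negative, advance = 195 mod 9 = 6 teeth = 6/9 turn
Gear 3: 195 mod 9 = 6
Fraction = 6 / 9 = 2/3 (gcd(6,9)=3) = 2/3

Answer: 2/3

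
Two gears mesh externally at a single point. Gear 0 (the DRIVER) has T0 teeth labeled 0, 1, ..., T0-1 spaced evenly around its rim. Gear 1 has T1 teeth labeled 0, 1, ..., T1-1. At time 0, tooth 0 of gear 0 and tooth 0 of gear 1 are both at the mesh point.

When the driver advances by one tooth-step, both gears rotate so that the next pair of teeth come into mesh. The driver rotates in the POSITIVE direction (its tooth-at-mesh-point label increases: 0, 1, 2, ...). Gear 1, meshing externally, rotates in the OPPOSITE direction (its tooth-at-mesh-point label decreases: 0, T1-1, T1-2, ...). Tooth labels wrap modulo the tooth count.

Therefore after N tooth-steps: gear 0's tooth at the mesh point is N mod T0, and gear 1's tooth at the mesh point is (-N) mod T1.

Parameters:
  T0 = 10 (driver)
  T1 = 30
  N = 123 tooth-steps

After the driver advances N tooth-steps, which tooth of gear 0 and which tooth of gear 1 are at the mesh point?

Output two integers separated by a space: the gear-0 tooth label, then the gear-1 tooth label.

Answer: 3 27

Derivation:
Gear 0 (driver, T0=10): tooth at mesh = N mod T0
  123 = 12 * 10 + 3, so 123 mod 10 = 3
  gear 0 tooth = 3
Gear 1 (driven, T1=30): tooth at mesh = (-N) mod T1
  123 = 4 * 30 + 3, so 123 mod 30 = 3
  (-123) mod 30 = (-3) mod 30 = 30 - 3 = 27
Mesh after 123 steps: gear-0 tooth 3 meets gear-1 tooth 27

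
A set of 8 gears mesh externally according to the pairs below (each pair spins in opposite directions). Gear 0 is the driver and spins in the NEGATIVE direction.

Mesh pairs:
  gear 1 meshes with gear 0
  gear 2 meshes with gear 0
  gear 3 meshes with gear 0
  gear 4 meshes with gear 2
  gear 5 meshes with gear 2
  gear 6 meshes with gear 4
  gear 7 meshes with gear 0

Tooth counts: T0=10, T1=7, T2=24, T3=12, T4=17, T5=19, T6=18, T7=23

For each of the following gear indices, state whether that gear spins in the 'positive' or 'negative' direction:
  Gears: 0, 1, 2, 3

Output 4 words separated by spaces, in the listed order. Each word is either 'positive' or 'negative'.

Answer: negative positive positive positive

Derivation:
Gear 0 (driver): negative (depth 0)
  gear 1: meshes with gear 0 -> depth 1 -> positive (opposite of gear 0)
  gear 2: meshes with gear 0 -> depth 1 -> positive (opposite of gear 0)
  gear 3: meshes with gear 0 -> depth 1 -> positive (opposite of gear 0)
  gear 4: meshes with gear 2 -> depth 2 -> negative (opposite of gear 2)
  gear 5: meshes with gear 2 -> depth 2 -> negative (opposite of gear 2)
  gear 6: meshes with gear 4 -> depth 3 -> positive (opposite of gear 4)
  gear 7: meshes with gear 0 -> depth 1 -> positive (opposite of gear 0)
Queried indices 0, 1, 2, 3 -> negative, positive, positive, positive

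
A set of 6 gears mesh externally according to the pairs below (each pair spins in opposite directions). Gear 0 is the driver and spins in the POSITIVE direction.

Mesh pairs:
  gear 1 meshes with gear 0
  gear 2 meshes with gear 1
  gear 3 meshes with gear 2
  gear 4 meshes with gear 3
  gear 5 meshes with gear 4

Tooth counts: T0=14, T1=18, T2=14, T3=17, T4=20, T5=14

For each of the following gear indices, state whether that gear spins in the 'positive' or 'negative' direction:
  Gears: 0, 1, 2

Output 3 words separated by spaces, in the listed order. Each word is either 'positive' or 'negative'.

Gear 0 (driver): positive (depth 0)
  gear 1: meshes with gear 0 -> depth 1 -> negative (opposite of gear 0)
  gear 2: meshes with gear 1 -> depth 2 -> positive (opposite of gear 1)
  gear 3: meshes with gear 2 -> depth 3 -> negative (opposite of gear 2)
  gear 4: meshes with gear 3 -> depth 4 -> positive (opposite of gear 3)
  gear 5: meshes with gear 4 -> depth 5 -> negative (opposite of gear 4)
Queried indices 0, 1, 2 -> positive, negative, positive

Answer: positive negative positive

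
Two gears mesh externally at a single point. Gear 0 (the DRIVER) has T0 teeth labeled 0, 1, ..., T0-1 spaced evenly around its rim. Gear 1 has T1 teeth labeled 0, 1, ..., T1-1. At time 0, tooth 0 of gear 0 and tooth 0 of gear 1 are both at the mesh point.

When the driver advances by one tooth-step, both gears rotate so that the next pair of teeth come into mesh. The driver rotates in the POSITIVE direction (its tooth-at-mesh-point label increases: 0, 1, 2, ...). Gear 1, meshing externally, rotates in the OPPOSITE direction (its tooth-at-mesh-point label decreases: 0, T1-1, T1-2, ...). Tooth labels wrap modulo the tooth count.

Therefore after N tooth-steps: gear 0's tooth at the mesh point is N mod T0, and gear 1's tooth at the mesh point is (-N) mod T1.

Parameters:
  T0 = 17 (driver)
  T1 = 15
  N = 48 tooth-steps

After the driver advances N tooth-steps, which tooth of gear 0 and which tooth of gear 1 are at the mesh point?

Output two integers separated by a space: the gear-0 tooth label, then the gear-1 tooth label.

Answer: 14 12

Derivation:
Gear 0 (driver, T0=17): tooth at mesh = N mod T0
  48 = 2 * 17 + 14, so 48 mod 17 = 14
  gear 0 tooth = 14
Gear 1 (driven, T1=15): tooth at mesh = (-N) mod T1
  48 = 3 * 15 + 3, so 48 mod 15 = 3
  (-48) mod 15 = (-3) mod 15 = 15 - 3 = 12
Mesh after 48 steps: gear-0 tooth 14 meets gear-1 tooth 12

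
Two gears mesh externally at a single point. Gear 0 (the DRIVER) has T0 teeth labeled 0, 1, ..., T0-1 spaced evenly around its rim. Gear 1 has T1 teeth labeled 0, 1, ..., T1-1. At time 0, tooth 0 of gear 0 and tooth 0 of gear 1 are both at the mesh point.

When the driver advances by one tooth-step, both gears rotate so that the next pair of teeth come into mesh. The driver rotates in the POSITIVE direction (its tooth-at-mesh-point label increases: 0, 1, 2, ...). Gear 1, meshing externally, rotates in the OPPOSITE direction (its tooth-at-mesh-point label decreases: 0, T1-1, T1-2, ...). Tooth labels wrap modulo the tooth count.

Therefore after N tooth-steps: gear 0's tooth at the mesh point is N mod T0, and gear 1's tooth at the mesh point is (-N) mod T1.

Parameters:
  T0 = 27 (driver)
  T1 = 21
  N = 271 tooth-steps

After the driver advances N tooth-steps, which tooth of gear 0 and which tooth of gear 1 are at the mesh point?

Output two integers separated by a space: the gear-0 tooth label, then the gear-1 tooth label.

Answer: 1 2

Derivation:
Gear 0 (driver, T0=27): tooth at mesh = N mod T0
  271 = 10 * 27 + 1, so 271 mod 27 = 1
  gear 0 tooth = 1
Gear 1 (driven, T1=21): tooth at mesh = (-N) mod T1
  271 = 12 * 21 + 19, so 271 mod 21 = 19
  (-271) mod 21 = (-19) mod 21 = 21 - 19 = 2
Mesh after 271 steps: gear-0 tooth 1 meets gear-1 tooth 2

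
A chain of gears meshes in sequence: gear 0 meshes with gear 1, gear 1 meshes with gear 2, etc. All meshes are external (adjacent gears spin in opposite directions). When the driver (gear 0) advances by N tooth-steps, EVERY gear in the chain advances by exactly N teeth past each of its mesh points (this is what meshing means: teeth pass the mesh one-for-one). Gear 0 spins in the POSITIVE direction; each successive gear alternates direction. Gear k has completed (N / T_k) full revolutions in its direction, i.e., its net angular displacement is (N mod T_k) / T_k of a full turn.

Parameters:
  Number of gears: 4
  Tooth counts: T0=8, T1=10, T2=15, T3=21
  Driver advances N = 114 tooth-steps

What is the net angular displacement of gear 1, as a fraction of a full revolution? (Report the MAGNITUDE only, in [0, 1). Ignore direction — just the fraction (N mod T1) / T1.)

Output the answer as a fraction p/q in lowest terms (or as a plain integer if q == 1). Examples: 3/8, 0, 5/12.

Chain of 4 gears, tooth counts: [8, 10, 15, 21]
  gear 0: T0=8, direction=positive, advance = 114 mod 8 = 2 teeth = 2/8 turn
  gear 1: T1=10, direction=negative, advance = 114 mod 10 = 4 teeth = 4/10 turn
  gear 2: T2=15, direction=positive, advance = 114 mod 15 = 9 teeth = 9/15 turn
  gear 3: T3=21, direction=negative, advance = 114 mod 21 = 9 teeth = 9/21 turn
Gear 1: 114 mod 10 = 4
Fraction = 4 / 10 = 2/5 (gcd(4,10)=2) = 2/5

Answer: 2/5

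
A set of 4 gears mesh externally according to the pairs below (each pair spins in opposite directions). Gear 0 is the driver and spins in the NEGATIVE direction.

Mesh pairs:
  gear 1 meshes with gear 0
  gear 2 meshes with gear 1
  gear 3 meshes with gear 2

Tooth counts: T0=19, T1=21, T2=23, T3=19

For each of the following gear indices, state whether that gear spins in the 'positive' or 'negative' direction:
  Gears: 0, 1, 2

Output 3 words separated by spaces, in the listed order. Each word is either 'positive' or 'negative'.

Gear 0 (driver): negative (depth 0)
  gear 1: meshes with gear 0 -> depth 1 -> positive (opposite of gear 0)
  gear 2: meshes with gear 1 -> depth 2 -> negative (opposite of gear 1)
  gear 3: meshes with gear 2 -> depth 3 -> positive (opposite of gear 2)
Queried indices 0, 1, 2 -> negative, positive, negative

Answer: negative positive negative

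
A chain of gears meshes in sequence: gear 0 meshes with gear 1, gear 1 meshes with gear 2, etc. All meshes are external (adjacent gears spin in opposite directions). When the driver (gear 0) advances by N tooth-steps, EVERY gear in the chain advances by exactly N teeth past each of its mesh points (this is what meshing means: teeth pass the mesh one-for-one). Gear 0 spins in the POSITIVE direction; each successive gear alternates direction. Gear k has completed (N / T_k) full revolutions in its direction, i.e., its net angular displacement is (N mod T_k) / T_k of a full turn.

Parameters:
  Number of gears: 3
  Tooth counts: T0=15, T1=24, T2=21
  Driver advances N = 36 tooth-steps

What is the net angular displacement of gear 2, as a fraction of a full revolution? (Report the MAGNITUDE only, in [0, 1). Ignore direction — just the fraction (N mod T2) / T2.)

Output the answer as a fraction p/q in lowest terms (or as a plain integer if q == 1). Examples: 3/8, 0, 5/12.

Chain of 3 gears, tooth counts: [15, 24, 21]
  gear 0: T0=15, direction=positive, advance = 36 mod 15 = 6 teeth = 6/15 turn
  gear 1: T1=24, direction=negative, advance = 36 mod 24 = 12 teeth = 12/24 turn
  gear 2: T2=21, direction=positive, advance = 36 mod 21 = 15 teeth = 15/21 turn
Gear 2: 36 mod 21 = 15
Fraction = 15 / 21 = 5/7 (gcd(15,21)=3) = 5/7

Answer: 5/7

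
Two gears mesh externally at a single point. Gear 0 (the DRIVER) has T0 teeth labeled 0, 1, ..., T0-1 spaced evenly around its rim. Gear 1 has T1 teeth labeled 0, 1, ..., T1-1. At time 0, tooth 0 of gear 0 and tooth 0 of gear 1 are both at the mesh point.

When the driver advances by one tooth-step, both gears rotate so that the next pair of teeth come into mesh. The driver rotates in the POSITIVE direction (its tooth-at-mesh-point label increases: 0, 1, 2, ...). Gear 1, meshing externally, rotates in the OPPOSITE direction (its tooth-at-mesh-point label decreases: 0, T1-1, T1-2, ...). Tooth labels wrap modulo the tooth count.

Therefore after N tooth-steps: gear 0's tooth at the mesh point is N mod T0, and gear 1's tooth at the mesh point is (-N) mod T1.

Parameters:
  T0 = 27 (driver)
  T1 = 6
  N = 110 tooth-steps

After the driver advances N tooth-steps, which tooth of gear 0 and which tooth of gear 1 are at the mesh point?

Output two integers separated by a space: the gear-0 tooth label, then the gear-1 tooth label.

Answer: 2 4

Derivation:
Gear 0 (driver, T0=27): tooth at mesh = N mod T0
  110 = 4 * 27 + 2, so 110 mod 27 = 2
  gear 0 tooth = 2
Gear 1 (driven, T1=6): tooth at mesh = (-N) mod T1
  110 = 18 * 6 + 2, so 110 mod 6 = 2
  (-110) mod 6 = (-2) mod 6 = 6 - 2 = 4
Mesh after 110 steps: gear-0 tooth 2 meets gear-1 tooth 4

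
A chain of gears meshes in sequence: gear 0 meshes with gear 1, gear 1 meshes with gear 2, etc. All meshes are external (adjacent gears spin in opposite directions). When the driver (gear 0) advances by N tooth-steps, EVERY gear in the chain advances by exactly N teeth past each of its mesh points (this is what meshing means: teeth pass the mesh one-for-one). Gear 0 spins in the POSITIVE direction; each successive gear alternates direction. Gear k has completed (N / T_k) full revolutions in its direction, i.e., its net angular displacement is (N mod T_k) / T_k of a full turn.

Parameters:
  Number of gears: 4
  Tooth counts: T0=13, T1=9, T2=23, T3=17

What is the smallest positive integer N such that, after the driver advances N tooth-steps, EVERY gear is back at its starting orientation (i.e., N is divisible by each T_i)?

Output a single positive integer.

Gear k returns to start when N is a multiple of T_k.
All gears at start simultaneously when N is a common multiple of [13, 9, 23, 17]; the smallest such N is lcm(13, 9, 23, 17).
Start: lcm = T0 = 13
Fold in T1=9: gcd(13, 9) = 1; lcm(13, 9) = 13 * 9 / 1 = 117 / 1 = 117
Fold in T2=23: gcd(117, 23) = 1; lcm(117, 23) = 117 * 23 / 1 = 2691 / 1 = 2691
Fold in T3=17: gcd(2691, 17) = 1; lcm(2691, 17) = 2691 * 17 / 1 = 45747 / 1 = 45747
Full cycle length = 45747

Answer: 45747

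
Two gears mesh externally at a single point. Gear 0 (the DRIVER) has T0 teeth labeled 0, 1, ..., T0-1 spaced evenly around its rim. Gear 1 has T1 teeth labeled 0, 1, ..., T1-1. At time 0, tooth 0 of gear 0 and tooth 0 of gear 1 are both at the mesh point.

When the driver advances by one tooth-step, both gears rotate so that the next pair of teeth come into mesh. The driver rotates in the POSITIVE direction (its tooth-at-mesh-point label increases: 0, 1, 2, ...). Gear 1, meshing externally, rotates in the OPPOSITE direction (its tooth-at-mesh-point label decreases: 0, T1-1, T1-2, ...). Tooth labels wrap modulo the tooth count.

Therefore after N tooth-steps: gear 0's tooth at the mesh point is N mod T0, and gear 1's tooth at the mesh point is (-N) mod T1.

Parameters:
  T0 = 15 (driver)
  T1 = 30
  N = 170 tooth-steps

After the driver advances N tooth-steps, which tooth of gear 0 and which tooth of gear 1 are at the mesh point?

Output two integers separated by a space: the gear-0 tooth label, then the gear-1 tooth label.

Answer: 5 10

Derivation:
Gear 0 (driver, T0=15): tooth at mesh = N mod T0
  170 = 11 * 15 + 5, so 170 mod 15 = 5
  gear 0 tooth = 5
Gear 1 (driven, T1=30): tooth at mesh = (-N) mod T1
  170 = 5 * 30 + 20, so 170 mod 30 = 20
  (-170) mod 30 = (-20) mod 30 = 30 - 20 = 10
Mesh after 170 steps: gear-0 tooth 5 meets gear-1 tooth 10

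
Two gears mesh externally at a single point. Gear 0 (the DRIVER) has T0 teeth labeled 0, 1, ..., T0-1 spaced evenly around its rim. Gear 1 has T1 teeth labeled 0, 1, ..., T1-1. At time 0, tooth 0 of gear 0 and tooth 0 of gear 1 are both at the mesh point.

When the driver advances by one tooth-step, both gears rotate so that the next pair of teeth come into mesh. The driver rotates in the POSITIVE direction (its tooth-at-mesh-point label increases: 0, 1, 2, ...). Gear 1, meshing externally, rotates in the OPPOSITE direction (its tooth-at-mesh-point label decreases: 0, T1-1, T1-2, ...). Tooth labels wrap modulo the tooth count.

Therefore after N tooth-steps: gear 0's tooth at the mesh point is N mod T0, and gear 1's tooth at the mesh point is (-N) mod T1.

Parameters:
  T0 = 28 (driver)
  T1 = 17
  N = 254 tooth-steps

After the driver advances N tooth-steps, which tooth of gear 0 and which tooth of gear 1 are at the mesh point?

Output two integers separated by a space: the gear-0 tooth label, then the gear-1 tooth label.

Gear 0 (driver, T0=28): tooth at mesh = N mod T0
  254 = 9 * 28 + 2, so 254 mod 28 = 2
  gear 0 tooth = 2
Gear 1 (driven, T1=17): tooth at mesh = (-N) mod T1
  254 = 14 * 17 + 16, so 254 mod 17 = 16
  (-254) mod 17 = (-16) mod 17 = 17 - 16 = 1
Mesh after 254 steps: gear-0 tooth 2 meets gear-1 tooth 1

Answer: 2 1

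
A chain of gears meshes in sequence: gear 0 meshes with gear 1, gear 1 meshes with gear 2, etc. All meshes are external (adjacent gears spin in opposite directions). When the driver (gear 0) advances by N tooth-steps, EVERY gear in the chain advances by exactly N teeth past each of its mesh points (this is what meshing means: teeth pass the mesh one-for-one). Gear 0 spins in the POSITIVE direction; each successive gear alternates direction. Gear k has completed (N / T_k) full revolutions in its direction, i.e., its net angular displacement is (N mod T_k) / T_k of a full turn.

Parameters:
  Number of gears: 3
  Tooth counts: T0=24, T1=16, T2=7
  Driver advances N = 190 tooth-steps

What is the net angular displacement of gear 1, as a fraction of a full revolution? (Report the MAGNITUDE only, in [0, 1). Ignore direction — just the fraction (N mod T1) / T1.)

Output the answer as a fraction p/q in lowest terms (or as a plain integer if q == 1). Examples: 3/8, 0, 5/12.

Answer: 7/8

Derivation:
Chain of 3 gears, tooth counts: [24, 16, 7]
  gear 0: T0=24, direction=positive, advance = 190 mod 24 = 22 teeth = 22/24 turn
  gear 1: T1=16, direction=negative, advance = 190 mod 16 = 14 teeth = 14/16 turn
  gear 2: T2=7, direction=positive, advance = 190 mod 7 = 1 teeth = 1/7 turn
Gear 1: 190 mod 16 = 14
Fraction = 14 / 16 = 7/8 (gcd(14,16)=2) = 7/8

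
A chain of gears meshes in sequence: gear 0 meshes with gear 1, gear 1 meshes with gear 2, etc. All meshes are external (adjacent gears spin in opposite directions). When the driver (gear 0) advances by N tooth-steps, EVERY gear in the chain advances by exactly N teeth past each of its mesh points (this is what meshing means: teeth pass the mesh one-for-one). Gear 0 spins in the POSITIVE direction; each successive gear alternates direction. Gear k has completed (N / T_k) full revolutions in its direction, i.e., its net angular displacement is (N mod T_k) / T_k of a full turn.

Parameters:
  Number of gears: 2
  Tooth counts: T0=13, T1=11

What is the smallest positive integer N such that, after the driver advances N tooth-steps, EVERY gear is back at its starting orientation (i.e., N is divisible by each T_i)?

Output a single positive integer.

Gear k returns to start when N is a multiple of T_k.
All gears at start simultaneously when N is a common multiple of [13, 11]; the smallest such N is lcm(13, 11).
Start: lcm = T0 = 13
Fold in T1=11: gcd(13, 11) = 1; lcm(13, 11) = 13 * 11 / 1 = 143 / 1 = 143
Full cycle length = 143

Answer: 143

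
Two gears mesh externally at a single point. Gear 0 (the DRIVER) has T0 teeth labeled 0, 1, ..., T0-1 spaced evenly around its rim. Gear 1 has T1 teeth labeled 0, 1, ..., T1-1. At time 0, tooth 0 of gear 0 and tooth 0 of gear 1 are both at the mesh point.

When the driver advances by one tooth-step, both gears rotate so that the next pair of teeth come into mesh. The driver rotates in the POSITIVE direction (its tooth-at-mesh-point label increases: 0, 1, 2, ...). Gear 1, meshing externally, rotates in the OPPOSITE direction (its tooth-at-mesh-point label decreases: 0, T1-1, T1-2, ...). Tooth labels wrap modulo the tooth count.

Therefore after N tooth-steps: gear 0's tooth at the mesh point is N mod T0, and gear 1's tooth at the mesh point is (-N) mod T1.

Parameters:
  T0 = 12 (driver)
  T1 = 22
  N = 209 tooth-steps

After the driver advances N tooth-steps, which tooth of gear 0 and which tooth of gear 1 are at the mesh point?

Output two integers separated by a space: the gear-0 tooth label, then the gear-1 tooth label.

Answer: 5 11

Derivation:
Gear 0 (driver, T0=12): tooth at mesh = N mod T0
  209 = 17 * 12 + 5, so 209 mod 12 = 5
  gear 0 tooth = 5
Gear 1 (driven, T1=22): tooth at mesh = (-N) mod T1
  209 = 9 * 22 + 11, so 209 mod 22 = 11
  (-209) mod 22 = (-11) mod 22 = 22 - 11 = 11
Mesh after 209 steps: gear-0 tooth 5 meets gear-1 tooth 11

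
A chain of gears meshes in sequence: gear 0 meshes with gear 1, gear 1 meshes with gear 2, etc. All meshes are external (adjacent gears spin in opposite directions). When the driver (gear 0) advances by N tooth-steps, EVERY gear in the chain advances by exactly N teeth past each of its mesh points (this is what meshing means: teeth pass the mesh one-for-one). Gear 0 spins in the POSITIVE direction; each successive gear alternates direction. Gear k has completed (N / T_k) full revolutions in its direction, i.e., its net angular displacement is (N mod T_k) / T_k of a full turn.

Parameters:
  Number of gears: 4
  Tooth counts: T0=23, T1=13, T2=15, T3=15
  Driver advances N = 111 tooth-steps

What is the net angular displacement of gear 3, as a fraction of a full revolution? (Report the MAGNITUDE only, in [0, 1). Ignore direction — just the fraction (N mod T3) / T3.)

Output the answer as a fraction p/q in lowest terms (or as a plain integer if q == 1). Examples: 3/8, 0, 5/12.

Answer: 2/5

Derivation:
Chain of 4 gears, tooth counts: [23, 13, 15, 15]
  gear 0: T0=23, direction=positive, advance = 111 mod 23 = 19 teeth = 19/23 turn
  gear 1: T1=13, direction=negative, advance = 111 mod 13 = 7 teeth = 7/13 turn
  gear 2: T2=15, direction=positive, advance = 111 mod 15 = 6 teeth = 6/15 turn
  gear 3: T3=15, direction=negative, advance = 111 mod 15 = 6 teeth = 6/15 turn
Gear 3: 111 mod 15 = 6
Fraction = 6 / 15 = 2/5 (gcd(6,15)=3) = 2/5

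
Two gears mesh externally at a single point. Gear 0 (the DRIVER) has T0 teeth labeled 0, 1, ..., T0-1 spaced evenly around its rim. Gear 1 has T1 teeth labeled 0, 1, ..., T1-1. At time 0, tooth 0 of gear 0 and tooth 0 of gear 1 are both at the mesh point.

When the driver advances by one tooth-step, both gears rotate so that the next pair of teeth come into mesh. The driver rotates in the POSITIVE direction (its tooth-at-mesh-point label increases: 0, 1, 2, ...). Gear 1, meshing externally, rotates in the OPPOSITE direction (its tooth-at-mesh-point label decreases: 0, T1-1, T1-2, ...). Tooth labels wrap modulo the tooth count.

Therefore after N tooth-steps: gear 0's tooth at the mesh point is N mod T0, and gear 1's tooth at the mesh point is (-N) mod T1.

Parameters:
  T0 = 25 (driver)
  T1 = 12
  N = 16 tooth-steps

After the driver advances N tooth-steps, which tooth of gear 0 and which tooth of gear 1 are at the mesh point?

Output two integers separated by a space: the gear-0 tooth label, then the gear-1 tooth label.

Gear 0 (driver, T0=25): tooth at mesh = N mod T0
  16 = 0 * 25 + 16, so 16 mod 25 = 16
  gear 0 tooth = 16
Gear 1 (driven, T1=12): tooth at mesh = (-N) mod T1
  16 = 1 * 12 + 4, so 16 mod 12 = 4
  (-16) mod 12 = (-4) mod 12 = 12 - 4 = 8
Mesh after 16 steps: gear-0 tooth 16 meets gear-1 tooth 8

Answer: 16 8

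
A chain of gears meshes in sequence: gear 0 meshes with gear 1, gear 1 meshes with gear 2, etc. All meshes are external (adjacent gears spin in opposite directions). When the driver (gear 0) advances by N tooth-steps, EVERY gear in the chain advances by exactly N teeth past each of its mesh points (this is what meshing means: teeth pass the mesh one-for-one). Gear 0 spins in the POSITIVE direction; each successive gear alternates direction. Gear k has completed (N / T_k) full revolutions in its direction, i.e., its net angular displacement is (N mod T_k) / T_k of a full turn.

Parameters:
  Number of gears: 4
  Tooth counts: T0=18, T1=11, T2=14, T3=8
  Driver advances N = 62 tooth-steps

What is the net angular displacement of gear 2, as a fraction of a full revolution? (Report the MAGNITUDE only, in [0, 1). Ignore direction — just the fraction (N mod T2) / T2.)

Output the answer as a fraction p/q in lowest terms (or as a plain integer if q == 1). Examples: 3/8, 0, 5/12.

Answer: 3/7

Derivation:
Chain of 4 gears, tooth counts: [18, 11, 14, 8]
  gear 0: T0=18, direction=positive, advance = 62 mod 18 = 8 teeth = 8/18 turn
  gear 1: T1=11, direction=negative, advance = 62 mod 11 = 7 teeth = 7/11 turn
  gear 2: T2=14, direction=positive, advance = 62 mod 14 = 6 teeth = 6/14 turn
  gear 3: T3=8, direction=negative, advance = 62 mod 8 = 6 teeth = 6/8 turn
Gear 2: 62 mod 14 = 6
Fraction = 6 / 14 = 3/7 (gcd(6,14)=2) = 3/7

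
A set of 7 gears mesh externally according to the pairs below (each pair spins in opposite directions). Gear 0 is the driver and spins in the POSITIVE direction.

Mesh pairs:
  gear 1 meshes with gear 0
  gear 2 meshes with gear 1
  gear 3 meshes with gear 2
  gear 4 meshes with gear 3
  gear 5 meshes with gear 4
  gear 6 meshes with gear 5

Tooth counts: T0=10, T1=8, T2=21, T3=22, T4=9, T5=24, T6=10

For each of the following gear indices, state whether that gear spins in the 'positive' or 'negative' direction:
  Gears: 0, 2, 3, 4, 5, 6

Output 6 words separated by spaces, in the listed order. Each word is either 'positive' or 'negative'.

Answer: positive positive negative positive negative positive

Derivation:
Gear 0 (driver): positive (depth 0)
  gear 1: meshes with gear 0 -> depth 1 -> negative (opposite of gear 0)
  gear 2: meshes with gear 1 -> depth 2 -> positive (opposite of gear 1)
  gear 3: meshes with gear 2 -> depth 3 -> negative (opposite of gear 2)
  gear 4: meshes with gear 3 -> depth 4 -> positive (opposite of gear 3)
  gear 5: meshes with gear 4 -> depth 5 -> negative (opposite of gear 4)
  gear 6: meshes with gear 5 -> depth 6 -> positive (opposite of gear 5)
Queried indices 0, 2, 3, 4, 5, 6 -> positive, positive, negative, positive, negative, positive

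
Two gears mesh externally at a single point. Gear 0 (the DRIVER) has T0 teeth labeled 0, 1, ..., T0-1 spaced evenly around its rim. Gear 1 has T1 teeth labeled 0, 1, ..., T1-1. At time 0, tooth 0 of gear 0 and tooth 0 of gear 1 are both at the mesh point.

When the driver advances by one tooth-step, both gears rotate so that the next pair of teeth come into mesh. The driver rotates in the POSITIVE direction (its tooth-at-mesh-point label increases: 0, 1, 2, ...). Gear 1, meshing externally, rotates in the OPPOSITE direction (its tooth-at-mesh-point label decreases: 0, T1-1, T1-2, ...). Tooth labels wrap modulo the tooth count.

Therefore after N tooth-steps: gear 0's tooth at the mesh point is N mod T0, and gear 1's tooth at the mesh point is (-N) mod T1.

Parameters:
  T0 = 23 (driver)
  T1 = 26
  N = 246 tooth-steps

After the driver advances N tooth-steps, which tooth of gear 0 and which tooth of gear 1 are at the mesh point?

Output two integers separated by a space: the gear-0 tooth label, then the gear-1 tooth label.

Answer: 16 14

Derivation:
Gear 0 (driver, T0=23): tooth at mesh = N mod T0
  246 = 10 * 23 + 16, so 246 mod 23 = 16
  gear 0 tooth = 16
Gear 1 (driven, T1=26): tooth at mesh = (-N) mod T1
  246 = 9 * 26 + 12, so 246 mod 26 = 12
  (-246) mod 26 = (-12) mod 26 = 26 - 12 = 14
Mesh after 246 steps: gear-0 tooth 16 meets gear-1 tooth 14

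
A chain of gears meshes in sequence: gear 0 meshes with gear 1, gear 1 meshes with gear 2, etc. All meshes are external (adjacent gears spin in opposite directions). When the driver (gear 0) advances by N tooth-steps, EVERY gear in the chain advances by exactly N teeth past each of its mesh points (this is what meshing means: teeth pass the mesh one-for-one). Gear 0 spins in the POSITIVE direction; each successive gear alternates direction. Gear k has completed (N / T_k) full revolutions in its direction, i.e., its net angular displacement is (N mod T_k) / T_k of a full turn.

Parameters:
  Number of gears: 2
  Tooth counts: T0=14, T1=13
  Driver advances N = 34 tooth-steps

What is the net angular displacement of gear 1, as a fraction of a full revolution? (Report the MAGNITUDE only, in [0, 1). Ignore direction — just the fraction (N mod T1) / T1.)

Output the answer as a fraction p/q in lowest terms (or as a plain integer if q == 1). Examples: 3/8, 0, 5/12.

Answer: 8/13

Derivation:
Chain of 2 gears, tooth counts: [14, 13]
  gear 0: T0=14, direction=positive, advance = 34 mod 14 = 6 teeth = 6/14 turn
  gear 1: T1=13, direction=negative, advance = 34 mod 13 = 8 teeth = 8/13 turn
Gear 1: 34 mod 13 = 8
Fraction = 8 / 13 = 8/13 (gcd(8,13)=1) = 8/13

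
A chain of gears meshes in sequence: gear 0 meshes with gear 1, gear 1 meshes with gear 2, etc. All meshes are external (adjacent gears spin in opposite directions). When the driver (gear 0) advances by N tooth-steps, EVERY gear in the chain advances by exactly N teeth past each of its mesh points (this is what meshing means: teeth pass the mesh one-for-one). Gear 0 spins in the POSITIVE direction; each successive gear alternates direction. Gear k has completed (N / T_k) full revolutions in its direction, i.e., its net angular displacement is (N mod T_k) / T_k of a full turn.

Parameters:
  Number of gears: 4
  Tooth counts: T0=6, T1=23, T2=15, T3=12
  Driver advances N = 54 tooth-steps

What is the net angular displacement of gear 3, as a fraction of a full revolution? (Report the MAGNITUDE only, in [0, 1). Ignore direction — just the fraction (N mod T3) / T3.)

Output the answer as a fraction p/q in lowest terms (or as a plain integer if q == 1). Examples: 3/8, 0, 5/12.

Chain of 4 gears, tooth counts: [6, 23, 15, 12]
  gear 0: T0=6, direction=positive, advance = 54 mod 6 = 0 teeth = 0/6 turn
  gear 1: T1=23, direction=negative, advance = 54 mod 23 = 8 teeth = 8/23 turn
  gear 2: T2=15, direction=positive, advance = 54 mod 15 = 9 teeth = 9/15 turn
  gear 3: T3=12, direction=negative, advance = 54 mod 12 = 6 teeth = 6/12 turn
Gear 3: 54 mod 12 = 6
Fraction = 6 / 12 = 1/2 (gcd(6,12)=6) = 1/2

Answer: 1/2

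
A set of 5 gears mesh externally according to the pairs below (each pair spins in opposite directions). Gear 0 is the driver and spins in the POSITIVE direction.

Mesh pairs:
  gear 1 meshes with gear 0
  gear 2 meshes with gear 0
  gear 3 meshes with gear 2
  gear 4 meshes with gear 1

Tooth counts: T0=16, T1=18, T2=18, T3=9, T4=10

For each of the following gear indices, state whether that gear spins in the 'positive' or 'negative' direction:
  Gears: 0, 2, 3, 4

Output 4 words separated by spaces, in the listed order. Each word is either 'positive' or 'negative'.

Gear 0 (driver): positive (depth 0)
  gear 1: meshes with gear 0 -> depth 1 -> negative (opposite of gear 0)
  gear 2: meshes with gear 0 -> depth 1 -> negative (opposite of gear 0)
  gear 3: meshes with gear 2 -> depth 2 -> positive (opposite of gear 2)
  gear 4: meshes with gear 1 -> depth 2 -> positive (opposite of gear 1)
Queried indices 0, 2, 3, 4 -> positive, negative, positive, positive

Answer: positive negative positive positive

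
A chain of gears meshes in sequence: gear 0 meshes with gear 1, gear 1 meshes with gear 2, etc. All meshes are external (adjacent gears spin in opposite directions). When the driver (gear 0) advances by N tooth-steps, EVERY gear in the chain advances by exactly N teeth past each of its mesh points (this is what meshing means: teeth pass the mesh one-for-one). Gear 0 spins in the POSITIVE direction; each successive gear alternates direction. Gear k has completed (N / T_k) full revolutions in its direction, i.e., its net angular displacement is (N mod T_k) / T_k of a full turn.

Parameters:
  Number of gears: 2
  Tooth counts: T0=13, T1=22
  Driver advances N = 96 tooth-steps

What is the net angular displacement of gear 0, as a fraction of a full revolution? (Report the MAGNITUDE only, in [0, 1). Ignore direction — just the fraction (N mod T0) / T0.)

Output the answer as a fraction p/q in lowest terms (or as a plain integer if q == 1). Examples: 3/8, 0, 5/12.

Answer: 5/13

Derivation:
Chain of 2 gears, tooth counts: [13, 22]
  gear 0: T0=13, direction=positive, advance = 96 mod 13 = 5 teeth = 5/13 turn
  gear 1: T1=22, direction=negative, advance = 96 mod 22 = 8 teeth = 8/22 turn
Gear 0: 96 mod 13 = 5
Fraction = 5 / 13 = 5/13 (gcd(5,13)=1) = 5/13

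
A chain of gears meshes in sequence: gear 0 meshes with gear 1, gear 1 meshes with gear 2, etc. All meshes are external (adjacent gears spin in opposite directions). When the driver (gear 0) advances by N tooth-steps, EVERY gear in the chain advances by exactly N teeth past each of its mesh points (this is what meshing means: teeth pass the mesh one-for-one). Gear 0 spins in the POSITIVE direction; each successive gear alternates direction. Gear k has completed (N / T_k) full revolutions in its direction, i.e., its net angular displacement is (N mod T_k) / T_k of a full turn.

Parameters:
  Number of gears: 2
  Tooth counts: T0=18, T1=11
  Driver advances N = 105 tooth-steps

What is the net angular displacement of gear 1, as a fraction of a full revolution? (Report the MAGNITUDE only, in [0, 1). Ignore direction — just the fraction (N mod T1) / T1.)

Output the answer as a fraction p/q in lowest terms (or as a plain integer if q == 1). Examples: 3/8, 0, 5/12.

Answer: 6/11

Derivation:
Chain of 2 gears, tooth counts: [18, 11]
  gear 0: T0=18, direction=positive, advance = 105 mod 18 = 15 teeth = 15/18 turn
  gear 1: T1=11, direction=negative, advance = 105 mod 11 = 6 teeth = 6/11 turn
Gear 1: 105 mod 11 = 6
Fraction = 6 / 11 = 6/11 (gcd(6,11)=1) = 6/11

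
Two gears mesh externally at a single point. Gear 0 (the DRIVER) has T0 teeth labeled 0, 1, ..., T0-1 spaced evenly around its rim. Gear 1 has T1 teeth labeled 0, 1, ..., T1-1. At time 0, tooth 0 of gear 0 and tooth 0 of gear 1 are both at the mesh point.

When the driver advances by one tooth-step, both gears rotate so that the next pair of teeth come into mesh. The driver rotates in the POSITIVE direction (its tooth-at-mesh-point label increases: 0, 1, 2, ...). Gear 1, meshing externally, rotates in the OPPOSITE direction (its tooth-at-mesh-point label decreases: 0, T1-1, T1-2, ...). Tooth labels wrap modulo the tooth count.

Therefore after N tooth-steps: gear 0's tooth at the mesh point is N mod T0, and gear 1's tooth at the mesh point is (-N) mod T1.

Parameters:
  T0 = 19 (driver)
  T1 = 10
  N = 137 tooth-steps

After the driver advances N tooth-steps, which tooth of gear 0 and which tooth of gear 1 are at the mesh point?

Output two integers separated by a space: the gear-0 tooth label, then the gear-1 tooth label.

Gear 0 (driver, T0=19): tooth at mesh = N mod T0
  137 = 7 * 19 + 4, so 137 mod 19 = 4
  gear 0 tooth = 4
Gear 1 (driven, T1=10): tooth at mesh = (-N) mod T1
  137 = 13 * 10 + 7, so 137 mod 10 = 7
  (-137) mod 10 = (-7) mod 10 = 10 - 7 = 3
Mesh after 137 steps: gear-0 tooth 4 meets gear-1 tooth 3

Answer: 4 3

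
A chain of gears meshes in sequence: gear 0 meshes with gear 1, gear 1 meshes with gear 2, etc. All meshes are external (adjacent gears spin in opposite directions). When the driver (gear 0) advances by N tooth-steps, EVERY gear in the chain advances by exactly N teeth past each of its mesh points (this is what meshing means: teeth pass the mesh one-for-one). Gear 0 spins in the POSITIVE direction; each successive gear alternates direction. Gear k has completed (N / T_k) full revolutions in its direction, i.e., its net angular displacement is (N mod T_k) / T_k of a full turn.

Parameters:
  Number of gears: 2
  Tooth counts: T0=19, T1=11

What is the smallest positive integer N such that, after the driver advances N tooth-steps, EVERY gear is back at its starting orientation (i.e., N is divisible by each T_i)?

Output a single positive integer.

Answer: 209

Derivation:
Gear k returns to start when N is a multiple of T_k.
All gears at start simultaneously when N is a common multiple of [19, 11]; the smallest such N is lcm(19, 11).
Start: lcm = T0 = 19
Fold in T1=11: gcd(19, 11) = 1; lcm(19, 11) = 19 * 11 / 1 = 209 / 1 = 209
Full cycle length = 209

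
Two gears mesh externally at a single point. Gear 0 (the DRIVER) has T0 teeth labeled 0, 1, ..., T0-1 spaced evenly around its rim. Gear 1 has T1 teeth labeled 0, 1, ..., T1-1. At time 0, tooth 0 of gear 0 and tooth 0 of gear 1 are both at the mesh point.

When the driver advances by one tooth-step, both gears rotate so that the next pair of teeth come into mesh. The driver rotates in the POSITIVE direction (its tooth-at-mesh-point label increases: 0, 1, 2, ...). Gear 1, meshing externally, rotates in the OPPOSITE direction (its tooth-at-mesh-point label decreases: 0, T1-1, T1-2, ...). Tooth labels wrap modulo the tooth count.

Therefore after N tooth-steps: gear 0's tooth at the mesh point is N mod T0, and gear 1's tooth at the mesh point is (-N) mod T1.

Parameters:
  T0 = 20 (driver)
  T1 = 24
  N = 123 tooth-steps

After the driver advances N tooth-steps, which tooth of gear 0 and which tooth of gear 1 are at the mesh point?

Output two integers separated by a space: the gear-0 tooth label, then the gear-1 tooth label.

Answer: 3 21

Derivation:
Gear 0 (driver, T0=20): tooth at mesh = N mod T0
  123 = 6 * 20 + 3, so 123 mod 20 = 3
  gear 0 tooth = 3
Gear 1 (driven, T1=24): tooth at mesh = (-N) mod T1
  123 = 5 * 24 + 3, so 123 mod 24 = 3
  (-123) mod 24 = (-3) mod 24 = 24 - 3 = 21
Mesh after 123 steps: gear-0 tooth 3 meets gear-1 tooth 21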